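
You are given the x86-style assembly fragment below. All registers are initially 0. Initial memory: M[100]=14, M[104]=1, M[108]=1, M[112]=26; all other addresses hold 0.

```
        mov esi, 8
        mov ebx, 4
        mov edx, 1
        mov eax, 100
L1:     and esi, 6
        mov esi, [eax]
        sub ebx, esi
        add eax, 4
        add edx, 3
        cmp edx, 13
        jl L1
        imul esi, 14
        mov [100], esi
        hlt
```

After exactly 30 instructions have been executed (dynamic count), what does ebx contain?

mov esi, 8 → esi=8
mov ebx, 4 → ebx=4
mov edx, 1 → edx=1
mov eax, 100 → eax=100
and esi, 6 → esi=8&6=0
mov esi, [eax] → esi=M[100]=14
sub ebx, esi → ebx=4-14=-10
add eax, 4 → eax=100+4=104
add edx, 3 → edx=1+3=4
cmp edx, 13  (cmp 4,13)
jl L1: taken
and esi, 6 → esi=14&6=6
mov esi, [eax] → esi=M[104]=1
sub ebx, esi → ebx=(-10)-1=-11
add eax, 4 → eax=104+4=108
add edx, 3 → edx=4+3=7
cmp edx, 13  (cmp 7,13)
jl L1: taken
and esi, 6 → esi=1&6=0
mov esi, [eax] → esi=M[108]=1
sub ebx, esi → ebx=(-11)-1=-12
add eax, 4 → eax=108+4=112
add edx, 3 → edx=7+3=10
cmp edx, 13  (cmp 10,13)
jl L1: taken
and esi, 6 → esi=1&6=0
mov esi, [eax] → esi=M[112]=26
sub ebx, esi → ebx=(-12)-26=-38
add eax, 4 → eax=112+4=116
add edx, 3 → edx=10+3=13
After step 30: ebx = -38.

-38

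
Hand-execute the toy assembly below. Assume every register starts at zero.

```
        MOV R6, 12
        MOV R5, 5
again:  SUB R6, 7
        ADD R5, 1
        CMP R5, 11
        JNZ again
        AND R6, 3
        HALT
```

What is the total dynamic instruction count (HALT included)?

MOV R6, 12 → R6=12
MOV R5, 5 → R5=5
SUB R6, 7 → R6=12-7=5
ADD R5, 1 → R5=5+1=6
CMP R5, 11  (cmp 6,11)
JNZ again: taken
SUB R6, 7 → R6=5-7=-2
ADD R5, 1 → R5=6+1=7
CMP R5, 11  (cmp 7,11)
JNZ again: taken
SUB R6, 7 → R6=(-2)-7=-9
ADD R5, 1 → R5=7+1=8
CMP R5, 11  (cmp 8,11)
JNZ again: taken
SUB R6, 7 → R6=(-9)-7=-16
ADD R5, 1 → R5=8+1=9
CMP R5, 11  (cmp 9,11)
JNZ again: taken
SUB R6, 7 → R6=(-16)-7=-23
ADD R5, 1 → R5=9+1=10
CMP R5, 11  (cmp 10,11)
JNZ again: taken
SUB R6, 7 → R6=(-23)-7=-30
ADD R5, 1 → R5=10+1=11
CMP R5, 11  (cmp 11,11)
JNZ again: not taken
AND R6, 3 → R6=(-30)&3=2
halt.
Total executed instructions: 28.

28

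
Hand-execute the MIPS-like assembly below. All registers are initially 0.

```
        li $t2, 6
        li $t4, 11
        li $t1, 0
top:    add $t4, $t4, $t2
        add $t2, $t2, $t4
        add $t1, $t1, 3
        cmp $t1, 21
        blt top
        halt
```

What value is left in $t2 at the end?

$t2=6
$t4=11
$t1=0
$t4=11+6=17
$t2=6+17=23
$t1=0+3=3
cmp $t1, 21  (cmp 3,21)
blt top: taken
$t4=17+23=40
$t2=23+40=63
$t1=3+3=6
cmp $t1, 21  (cmp 6,21)
blt top: taken
$t4=40+63=103
$t2=63+103=166
$t1=6+3=9
cmp $t1, 21  (cmp 9,21)
blt top: taken
$t4=103+166=269
$t2=166+269=435
$t1=9+3=12
cmp $t1, 21  (cmp 12,21)
blt top: taken
$t4=269+435=704
$t2=435+704=1139
$t1=12+3=15
cmp $t1, 21  (cmp 15,21)
blt top: taken
$t4=704+1139=1843
$t2=1139+1843=2982
$t1=15+3=18
cmp $t1, 21  (cmp 18,21)
blt top: taken
$t4=1843+2982=4825
$t2=2982+4825=7807
$t1=18+3=21
cmp $t1, 21  (cmp 21,21)
blt top: not taken
halt.

7807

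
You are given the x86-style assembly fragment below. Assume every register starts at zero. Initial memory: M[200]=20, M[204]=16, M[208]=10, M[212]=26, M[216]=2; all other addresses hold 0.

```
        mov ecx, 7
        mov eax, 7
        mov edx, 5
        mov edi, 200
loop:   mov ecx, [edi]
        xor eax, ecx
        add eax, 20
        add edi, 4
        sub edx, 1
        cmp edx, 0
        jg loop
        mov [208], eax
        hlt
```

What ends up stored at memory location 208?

mov ecx, 7 → ecx=7
mov eax, 7 → eax=7
mov edx, 5 → edx=5
mov edi, 200 → edi=200
mov ecx, [edi] → ecx=M[200]=20
xor eax, ecx → eax=7^20=19
add eax, 20 → eax=19+20=39
add edi, 4 → edi=200+4=204
sub edx, 1 → edx=5-1=4
cmp edx, 0  (cmp 4,0)
jg loop: taken
mov ecx, [edi] → ecx=M[204]=16
xor eax, ecx → eax=39^16=55
add eax, 20 → eax=55+20=75
add edi, 4 → edi=204+4=208
sub edx, 1 → edx=4-1=3
cmp edx, 0  (cmp 3,0)
jg loop: taken
mov ecx, [edi] → ecx=M[208]=10
xor eax, ecx → eax=75^10=65
add eax, 20 → eax=65+20=85
add edi, 4 → edi=208+4=212
sub edx, 1 → edx=3-1=2
cmp edx, 0  (cmp 2,0)
jg loop: taken
mov ecx, [edi] → ecx=M[212]=26
xor eax, ecx → eax=85^26=79
add eax, 20 → eax=79+20=99
add edi, 4 → edi=212+4=216
sub edx, 1 → edx=2-1=1
cmp edx, 0  (cmp 1,0)
jg loop: taken
mov ecx, [edi] → ecx=M[216]=2
xor eax, ecx → eax=99^2=97
add eax, 20 → eax=97+20=117
add edi, 4 → edi=216+4=220
sub edx, 1 → edx=1-1=0
cmp edx, 0  (cmp 0,0)
jg loop: not taken
mov [208], eax → M[208]=117
halt.

117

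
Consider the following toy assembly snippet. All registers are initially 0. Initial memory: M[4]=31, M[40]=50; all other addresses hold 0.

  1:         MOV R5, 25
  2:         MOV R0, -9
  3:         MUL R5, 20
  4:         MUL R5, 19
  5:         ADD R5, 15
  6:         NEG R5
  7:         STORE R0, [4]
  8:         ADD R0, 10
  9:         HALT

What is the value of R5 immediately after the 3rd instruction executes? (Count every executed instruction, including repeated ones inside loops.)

500

R5=25
R0=-9
R5=25*20=500
After step 3: R5 = 500.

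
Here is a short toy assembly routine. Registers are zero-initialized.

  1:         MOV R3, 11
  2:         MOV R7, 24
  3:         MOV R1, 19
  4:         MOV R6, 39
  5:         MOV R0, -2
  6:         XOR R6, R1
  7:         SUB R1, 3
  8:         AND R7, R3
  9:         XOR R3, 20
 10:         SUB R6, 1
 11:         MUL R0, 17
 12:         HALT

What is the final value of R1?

R3=11
R7=24
R1=19
R6=39
R0=-2
R6=39^19=52
R1=19-3=16
R7=24&11=8
R3=11^20=31
R6=52-1=51
R0=(-2)*17=-34
halt.

16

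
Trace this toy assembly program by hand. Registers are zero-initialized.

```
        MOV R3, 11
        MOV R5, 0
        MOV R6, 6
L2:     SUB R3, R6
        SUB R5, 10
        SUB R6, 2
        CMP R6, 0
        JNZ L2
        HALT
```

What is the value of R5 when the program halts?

MOV R3, 11 → R3=11
MOV R5, 0 → R5=0
MOV R6, 6 → R6=6
SUB R3, R6 → R3=11-6=5
SUB R5, 10 → R5=0-10=-10
SUB R6, 2 → R6=6-2=4
CMP R6, 0  (cmp 4,0)
JNZ L2: taken
SUB R3, R6 → R3=5-4=1
SUB R5, 10 → R5=(-10)-10=-20
SUB R6, 2 → R6=4-2=2
CMP R6, 0  (cmp 2,0)
JNZ L2: taken
SUB R3, R6 → R3=1-2=-1
SUB R5, 10 → R5=(-20)-10=-30
SUB R6, 2 → R6=2-2=0
CMP R6, 0  (cmp 0,0)
JNZ L2: not taken
halt.

-30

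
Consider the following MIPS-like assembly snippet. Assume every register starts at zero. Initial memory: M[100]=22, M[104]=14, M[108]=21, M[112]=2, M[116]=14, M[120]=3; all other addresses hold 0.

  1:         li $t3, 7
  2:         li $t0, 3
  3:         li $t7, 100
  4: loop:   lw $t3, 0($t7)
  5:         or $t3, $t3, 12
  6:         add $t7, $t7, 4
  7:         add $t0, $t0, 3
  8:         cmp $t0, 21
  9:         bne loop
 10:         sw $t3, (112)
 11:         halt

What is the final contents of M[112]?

after li $t3, 7: $t3=7
after li $t0, 3: $t0=3
after li $t7, 100: $t7=100
after lw $t3, 0($t7): $t3=M[100]=22
after or $t3, $t3, 12: $t3=22|12=30
after add $t7, $t7, 4: $t7=100+4=104
after add $t0, $t0, 3: $t0=3+3=6
cmp $t0, 21  (cmp 6,21)
bne loop: taken
after lw $t3, 0($t7): $t3=M[104]=14
after or $t3, $t3, 12: $t3=14|12=14
after add $t7, $t7, 4: $t7=104+4=108
after add $t0, $t0, 3: $t0=6+3=9
cmp $t0, 21  (cmp 9,21)
bne loop: taken
after lw $t3, 0($t7): $t3=M[108]=21
after or $t3, $t3, 12: $t3=21|12=29
after add $t7, $t7, 4: $t7=108+4=112
after add $t0, $t0, 3: $t0=9+3=12
cmp $t0, 21  (cmp 12,21)
bne loop: taken
after lw $t3, 0($t7): $t3=M[112]=2
after or $t3, $t3, 12: $t3=2|12=14
after add $t7, $t7, 4: $t7=112+4=116
after add $t0, $t0, 3: $t0=12+3=15
cmp $t0, 21  (cmp 15,21)
bne loop: taken
after lw $t3, 0($t7): $t3=M[116]=14
after or $t3, $t3, 12: $t3=14|12=14
after add $t7, $t7, 4: $t7=116+4=120
after add $t0, $t0, 3: $t0=15+3=18
cmp $t0, 21  (cmp 18,21)
bne loop: taken
after lw $t3, 0($t7): $t3=M[120]=3
after or $t3, $t3, 12: $t3=3|12=15
after add $t7, $t7, 4: $t7=120+4=124
after add $t0, $t0, 3: $t0=18+3=21
cmp $t0, 21  (cmp 21,21)
bne loop: not taken
sw $t3, (112) → M[112]=15
halt.

15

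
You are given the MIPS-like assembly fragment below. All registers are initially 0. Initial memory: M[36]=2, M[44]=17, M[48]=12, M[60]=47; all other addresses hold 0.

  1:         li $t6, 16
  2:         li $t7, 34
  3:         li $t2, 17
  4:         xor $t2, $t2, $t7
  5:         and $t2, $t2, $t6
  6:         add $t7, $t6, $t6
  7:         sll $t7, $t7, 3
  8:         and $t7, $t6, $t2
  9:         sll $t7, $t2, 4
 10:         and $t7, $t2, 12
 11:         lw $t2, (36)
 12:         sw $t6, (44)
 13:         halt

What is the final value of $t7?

0

$t6=16
$t7=34
$t2=17
$t2=17^34=51
$t2=51&16=16
$t7=16+16=32
$t7=32<<3=256
$t7=16&16=16
$t7=16<<4=256
$t7=16&12=0
$t2=M[36]=2
sw $t6, (44) → M[44]=16
halt.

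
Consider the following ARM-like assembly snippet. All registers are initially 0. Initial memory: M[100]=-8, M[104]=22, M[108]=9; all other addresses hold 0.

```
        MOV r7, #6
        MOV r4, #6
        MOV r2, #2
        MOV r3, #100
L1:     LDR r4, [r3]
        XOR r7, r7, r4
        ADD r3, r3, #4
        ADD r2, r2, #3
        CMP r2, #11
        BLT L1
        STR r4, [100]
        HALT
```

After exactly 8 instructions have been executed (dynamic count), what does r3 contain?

MOV r7, #6 → r7=6
MOV r4, #6 → r4=6
MOV r2, #2 → r2=2
MOV r3, #100 → r3=100
LDR r4, [r3] → r4=M[100]=-8
XOR r7, r7, r4 → r7=6^(-8)=-2
ADD r3, r3, #4 → r3=100+4=104
ADD r2, r2, #3 → r2=2+3=5
After step 8: r3 = 104.

104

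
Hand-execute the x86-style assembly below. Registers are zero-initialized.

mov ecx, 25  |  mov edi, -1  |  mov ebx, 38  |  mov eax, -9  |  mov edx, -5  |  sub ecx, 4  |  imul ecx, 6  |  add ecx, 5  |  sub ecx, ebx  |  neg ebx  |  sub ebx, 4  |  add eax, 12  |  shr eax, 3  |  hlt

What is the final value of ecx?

93

after mov ecx, 25: ecx=25
after mov edi, -1: edi=-1
after mov ebx, 38: ebx=38
after mov eax, -9: eax=-9
after mov edx, -5: edx=-5
after sub ecx, 4: ecx=25-4=21
after imul ecx, 6: ecx=21*6=126
after add ecx, 5: ecx=126+5=131
after sub ecx, ebx: ecx=131-38=93
after neg ebx: ebx=-(38)=-38
after sub ebx, 4: ebx=(-38)-4=-42
after add eax, 12: eax=(-9)+12=3
after shr eax, 3: eax=3>>3=0
halt.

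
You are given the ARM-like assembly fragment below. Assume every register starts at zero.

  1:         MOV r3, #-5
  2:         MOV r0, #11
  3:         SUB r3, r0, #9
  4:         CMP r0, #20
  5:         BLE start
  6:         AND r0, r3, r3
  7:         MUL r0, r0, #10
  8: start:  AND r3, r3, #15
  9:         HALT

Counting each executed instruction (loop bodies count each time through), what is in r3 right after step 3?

2

after MOV r3, #-5: r3=-5
after MOV r0, #11: r0=11
after SUB r3, r0, #9: r3=11-9=2
After step 3: r3 = 2.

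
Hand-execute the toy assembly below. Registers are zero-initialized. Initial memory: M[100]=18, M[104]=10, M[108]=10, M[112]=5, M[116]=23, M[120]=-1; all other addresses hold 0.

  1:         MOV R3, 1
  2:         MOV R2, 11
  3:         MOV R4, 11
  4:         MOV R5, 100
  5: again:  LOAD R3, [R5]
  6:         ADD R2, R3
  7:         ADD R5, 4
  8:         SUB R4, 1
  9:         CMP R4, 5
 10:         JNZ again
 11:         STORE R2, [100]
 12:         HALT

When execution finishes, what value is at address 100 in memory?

76

MOV R3, 1 → R3=1
MOV R2, 11 → R2=11
MOV R4, 11 → R4=11
MOV R5, 100 → R5=100
LOAD R3, [R5] → R3=M[100]=18
ADD R2, R3 → R2=11+18=29
ADD R5, 4 → R5=100+4=104
SUB R4, 1 → R4=11-1=10
CMP R4, 5  (cmp 10,5)
JNZ again: taken
LOAD R3, [R5] → R3=M[104]=10
ADD R2, R3 → R2=29+10=39
ADD R5, 4 → R5=104+4=108
SUB R4, 1 → R4=10-1=9
CMP R4, 5  (cmp 9,5)
JNZ again: taken
LOAD R3, [R5] → R3=M[108]=10
ADD R2, R3 → R2=39+10=49
ADD R5, 4 → R5=108+4=112
SUB R4, 1 → R4=9-1=8
CMP R4, 5  (cmp 8,5)
JNZ again: taken
LOAD R3, [R5] → R3=M[112]=5
ADD R2, R3 → R2=49+5=54
ADD R5, 4 → R5=112+4=116
SUB R4, 1 → R4=8-1=7
CMP R4, 5  (cmp 7,5)
JNZ again: taken
LOAD R3, [R5] → R3=M[116]=23
ADD R2, R3 → R2=54+23=77
ADD R5, 4 → R5=116+4=120
SUB R4, 1 → R4=7-1=6
CMP R4, 5  (cmp 6,5)
JNZ again: taken
LOAD R3, [R5] → R3=M[120]=-1
ADD R2, R3 → R2=77+(-1)=76
ADD R5, 4 → R5=120+4=124
SUB R4, 1 → R4=6-1=5
CMP R4, 5  (cmp 5,5)
JNZ again: not taken
STORE R2, [100] → M[100]=76
halt.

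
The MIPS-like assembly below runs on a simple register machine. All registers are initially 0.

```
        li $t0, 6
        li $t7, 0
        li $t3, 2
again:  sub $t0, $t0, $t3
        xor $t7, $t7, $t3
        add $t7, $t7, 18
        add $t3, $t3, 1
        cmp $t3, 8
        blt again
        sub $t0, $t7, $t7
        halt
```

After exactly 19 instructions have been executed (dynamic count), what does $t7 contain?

li $t0, 6 → $t0=6
li $t7, 0 → $t7=0
li $t3, 2 → $t3=2
sub $t0, $t0, $t3 → $t0=6-2=4
xor $t7, $t7, $t3 → $t7=0^2=2
add $t7, $t7, 18 → $t7=2+18=20
add $t3, $t3, 1 → $t3=2+1=3
cmp $t3, 8  (cmp 3,8)
blt again: taken
sub $t0, $t0, $t3 → $t0=4-3=1
xor $t7, $t7, $t3 → $t7=20^3=23
add $t7, $t7, 18 → $t7=23+18=41
add $t3, $t3, 1 → $t3=3+1=4
cmp $t3, 8  (cmp 4,8)
blt again: taken
sub $t0, $t0, $t3 → $t0=1-4=-3
xor $t7, $t7, $t3 → $t7=41^4=45
add $t7, $t7, 18 → $t7=45+18=63
add $t3, $t3, 1 → $t3=4+1=5
After step 19: $t7 = 63.

63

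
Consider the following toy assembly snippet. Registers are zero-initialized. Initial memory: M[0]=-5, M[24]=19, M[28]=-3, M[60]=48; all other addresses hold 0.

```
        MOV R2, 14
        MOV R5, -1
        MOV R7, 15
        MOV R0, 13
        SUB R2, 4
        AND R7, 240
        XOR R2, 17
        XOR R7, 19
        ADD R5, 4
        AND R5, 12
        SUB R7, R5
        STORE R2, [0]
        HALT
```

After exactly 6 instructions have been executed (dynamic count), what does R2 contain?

MOV R2, 14 → R2=14
MOV R5, -1 → R5=-1
MOV R7, 15 → R7=15
MOV R0, 13 → R0=13
SUB R2, 4 → R2=14-4=10
AND R7, 240 → R7=15&240=0
After step 6: R2 = 10.

10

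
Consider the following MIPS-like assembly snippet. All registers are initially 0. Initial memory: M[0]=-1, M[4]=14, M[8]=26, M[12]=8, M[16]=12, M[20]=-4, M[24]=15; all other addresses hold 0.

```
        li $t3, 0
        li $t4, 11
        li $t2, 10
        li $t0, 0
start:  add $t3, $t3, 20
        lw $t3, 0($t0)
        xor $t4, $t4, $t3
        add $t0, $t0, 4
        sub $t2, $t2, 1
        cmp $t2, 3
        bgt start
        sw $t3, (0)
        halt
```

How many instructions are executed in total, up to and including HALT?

li $t3, 0 → $t3=0
li $t4, 11 → $t4=11
li $t2, 10 → $t2=10
li $t0, 0 → $t0=0
add $t3, $t3, 20 → $t3=0+20=20
lw $t3, 0($t0) → $t3=M[0]=-1
xor $t4, $t4, $t3 → $t4=11^(-1)=-12
add $t0, $t0, 4 → $t0=0+4=4
sub $t2, $t2, 1 → $t2=10-1=9
cmp $t2, 3  (cmp 9,3)
bgt start: taken
add $t3, $t3, 20 → $t3=(-1)+20=19
lw $t3, 0($t0) → $t3=M[4]=14
xor $t4, $t4, $t3 → $t4=(-12)^14=-6
add $t0, $t0, 4 → $t0=4+4=8
sub $t2, $t2, 1 → $t2=9-1=8
cmp $t2, 3  (cmp 8,3)
bgt start: taken
add $t3, $t3, 20 → $t3=14+20=34
lw $t3, 0($t0) → $t3=M[8]=26
xor $t4, $t4, $t3 → $t4=(-6)^26=-32
add $t0, $t0, 4 → $t0=8+4=12
sub $t2, $t2, 1 → $t2=8-1=7
cmp $t2, 3  (cmp 7,3)
bgt start: taken
add $t3, $t3, 20 → $t3=26+20=46
lw $t3, 0($t0) → $t3=M[12]=8
xor $t4, $t4, $t3 → $t4=(-32)^8=-24
add $t0, $t0, 4 → $t0=12+4=16
sub $t2, $t2, 1 → $t2=7-1=6
cmp $t2, 3  (cmp 6,3)
bgt start: taken
add $t3, $t3, 20 → $t3=8+20=28
lw $t3, 0($t0) → $t3=M[16]=12
xor $t4, $t4, $t3 → $t4=(-24)^12=-28
add $t0, $t0, 4 → $t0=16+4=20
sub $t2, $t2, 1 → $t2=6-1=5
cmp $t2, 3  (cmp 5,3)
bgt start: taken
add $t3, $t3, 20 → $t3=12+20=32
lw $t3, 0($t0) → $t3=M[20]=-4
xor $t4, $t4, $t3 → $t4=(-28)^(-4)=24
add $t0, $t0, 4 → $t0=20+4=24
sub $t2, $t2, 1 → $t2=5-1=4
cmp $t2, 3  (cmp 4,3)
bgt start: taken
add $t3, $t3, 20 → $t3=(-4)+20=16
lw $t3, 0($t0) → $t3=M[24]=15
xor $t4, $t4, $t3 → $t4=24^15=23
add $t0, $t0, 4 → $t0=24+4=28
sub $t2, $t2, 1 → $t2=4-1=3
cmp $t2, 3  (cmp 3,3)
bgt start: not taken
sw $t3, (0) → M[0]=15
halt.
Total executed instructions: 55.

55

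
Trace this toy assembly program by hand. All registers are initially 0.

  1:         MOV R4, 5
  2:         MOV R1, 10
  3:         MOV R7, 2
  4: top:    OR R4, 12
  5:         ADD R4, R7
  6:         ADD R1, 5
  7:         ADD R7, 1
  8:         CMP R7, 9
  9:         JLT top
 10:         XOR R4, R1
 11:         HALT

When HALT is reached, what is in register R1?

45

MOV R4, 5 → R4=5
MOV R1, 10 → R1=10
MOV R7, 2 → R7=2
OR R4, 12 → R4=5|12=13
ADD R4, R7 → R4=13+2=15
ADD R1, 5 → R1=10+5=15
ADD R7, 1 → R7=2+1=3
CMP R7, 9  (cmp 3,9)
JLT top: taken
OR R4, 12 → R4=15|12=15
ADD R4, R7 → R4=15+3=18
ADD R1, 5 → R1=15+5=20
ADD R7, 1 → R7=3+1=4
CMP R7, 9  (cmp 4,9)
JLT top: taken
OR R4, 12 → R4=18|12=30
ADD R4, R7 → R4=30+4=34
ADD R1, 5 → R1=20+5=25
ADD R7, 1 → R7=4+1=5
CMP R7, 9  (cmp 5,9)
JLT top: taken
OR R4, 12 → R4=34|12=46
ADD R4, R7 → R4=46+5=51
ADD R1, 5 → R1=25+5=30
ADD R7, 1 → R7=5+1=6
CMP R7, 9  (cmp 6,9)
JLT top: taken
OR R4, 12 → R4=51|12=63
ADD R4, R7 → R4=63+6=69
ADD R1, 5 → R1=30+5=35
ADD R7, 1 → R7=6+1=7
CMP R7, 9  (cmp 7,9)
JLT top: taken
OR R4, 12 → R4=69|12=77
ADD R4, R7 → R4=77+7=84
ADD R1, 5 → R1=35+5=40
ADD R7, 1 → R7=7+1=8
CMP R7, 9  (cmp 8,9)
JLT top: taken
OR R4, 12 → R4=84|12=92
ADD R4, R7 → R4=92+8=100
ADD R1, 5 → R1=40+5=45
ADD R7, 1 → R7=8+1=9
CMP R7, 9  (cmp 9,9)
JLT top: not taken
XOR R4, R1 → R4=100^45=73
halt.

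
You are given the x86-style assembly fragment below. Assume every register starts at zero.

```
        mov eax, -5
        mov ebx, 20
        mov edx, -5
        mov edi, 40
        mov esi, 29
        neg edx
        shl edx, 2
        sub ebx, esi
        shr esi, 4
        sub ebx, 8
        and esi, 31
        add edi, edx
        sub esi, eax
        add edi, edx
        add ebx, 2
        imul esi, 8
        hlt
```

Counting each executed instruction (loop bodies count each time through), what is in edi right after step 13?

mov eax, -5 → eax=-5
mov ebx, 20 → ebx=20
mov edx, -5 → edx=-5
mov edi, 40 → edi=40
mov esi, 29 → esi=29
neg edx → edx=-(-5)=5
shl edx, 2 → edx=5<<2=20
sub ebx, esi → ebx=20-29=-9
shr esi, 4 → esi=29>>4=1
sub ebx, 8 → ebx=(-9)-8=-17
and esi, 31 → esi=1&31=1
add edi, edx → edi=40+20=60
sub esi, eax → esi=1-(-5)=6
After step 13: edi = 60.

60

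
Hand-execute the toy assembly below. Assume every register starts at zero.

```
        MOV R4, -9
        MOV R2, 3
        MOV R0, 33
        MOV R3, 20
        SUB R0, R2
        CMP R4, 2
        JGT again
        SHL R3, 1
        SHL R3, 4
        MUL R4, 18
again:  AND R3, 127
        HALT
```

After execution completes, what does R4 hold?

-162

MOV R4, -9 → R4=-9
MOV R2, 3 → R2=3
MOV R0, 33 → R0=33
MOV R3, 20 → R3=20
SUB R0, R2 → R0=33-3=30
CMP R4, 2  (cmp -9,2)
JGT again: not taken
SHL R3, 1 → R3=20<<1=40
SHL R3, 4 → R3=40<<4=640
MUL R4, 18 → R4=(-9)*18=-162
AND R3, 127 → R3=640&127=0
halt.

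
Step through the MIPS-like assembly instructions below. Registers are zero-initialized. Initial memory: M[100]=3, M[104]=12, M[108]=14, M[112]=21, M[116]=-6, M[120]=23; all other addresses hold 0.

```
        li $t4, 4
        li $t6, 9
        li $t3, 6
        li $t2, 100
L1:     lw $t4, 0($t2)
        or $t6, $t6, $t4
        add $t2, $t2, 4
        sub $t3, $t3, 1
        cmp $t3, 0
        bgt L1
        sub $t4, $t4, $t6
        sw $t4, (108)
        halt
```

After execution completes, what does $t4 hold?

24

after li $t4, 4: $t4=4
after li $t6, 9: $t6=9
after li $t3, 6: $t3=6
after li $t2, 100: $t2=100
after lw $t4, 0($t2): $t4=M[100]=3
after or $t6, $t6, $t4: $t6=9|3=11
after add $t2, $t2, 4: $t2=100+4=104
after sub $t3, $t3, 1: $t3=6-1=5
cmp $t3, 0  (cmp 5,0)
bgt L1: taken
after lw $t4, 0($t2): $t4=M[104]=12
after or $t6, $t6, $t4: $t6=11|12=15
after add $t2, $t2, 4: $t2=104+4=108
after sub $t3, $t3, 1: $t3=5-1=4
cmp $t3, 0  (cmp 4,0)
bgt L1: taken
after lw $t4, 0($t2): $t4=M[108]=14
after or $t6, $t6, $t4: $t6=15|14=15
after add $t2, $t2, 4: $t2=108+4=112
after sub $t3, $t3, 1: $t3=4-1=3
cmp $t3, 0  (cmp 3,0)
bgt L1: taken
after lw $t4, 0($t2): $t4=M[112]=21
after or $t6, $t6, $t4: $t6=15|21=31
after add $t2, $t2, 4: $t2=112+4=116
after sub $t3, $t3, 1: $t3=3-1=2
cmp $t3, 0  (cmp 2,0)
bgt L1: taken
after lw $t4, 0($t2): $t4=M[116]=-6
after or $t6, $t6, $t4: $t6=31|(-6)=-1
after add $t2, $t2, 4: $t2=116+4=120
after sub $t3, $t3, 1: $t3=2-1=1
cmp $t3, 0  (cmp 1,0)
bgt L1: taken
after lw $t4, 0($t2): $t4=M[120]=23
after or $t6, $t6, $t4: $t6=(-1)|23=-1
after add $t2, $t2, 4: $t2=120+4=124
after sub $t3, $t3, 1: $t3=1-1=0
cmp $t3, 0  (cmp 0,0)
bgt L1: not taken
after sub $t4, $t4, $t6: $t4=23-(-1)=24
sw $t4, (108) → M[108]=24
halt.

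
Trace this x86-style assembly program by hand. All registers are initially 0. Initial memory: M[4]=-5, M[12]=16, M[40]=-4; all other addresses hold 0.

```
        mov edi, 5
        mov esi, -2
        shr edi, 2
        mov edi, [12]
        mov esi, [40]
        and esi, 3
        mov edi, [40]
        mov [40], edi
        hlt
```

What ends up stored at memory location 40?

mov edi, 5 → edi=5
mov esi, -2 → esi=-2
shr edi, 2 → edi=5>>2=1
mov edi, [12] → edi=M[12]=16
mov esi, [40] → esi=M[40]=-4
and esi, 3 → esi=(-4)&3=0
mov edi, [40] → edi=M[40]=-4
mov [40], edi → M[40]=-4
halt.

-4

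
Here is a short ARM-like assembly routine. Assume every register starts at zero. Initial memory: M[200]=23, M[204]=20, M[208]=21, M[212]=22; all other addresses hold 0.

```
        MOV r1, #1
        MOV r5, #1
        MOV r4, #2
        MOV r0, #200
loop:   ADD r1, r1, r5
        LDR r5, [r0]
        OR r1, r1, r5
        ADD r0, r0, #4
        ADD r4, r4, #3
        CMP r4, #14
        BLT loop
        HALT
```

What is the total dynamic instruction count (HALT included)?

after MOV r1, #1: r1=1
after MOV r5, #1: r5=1
after MOV r4, #2: r4=2
after MOV r0, #200: r0=200
after ADD r1, r1, r5: r1=1+1=2
after LDR r5, [r0]: r5=M[200]=23
after OR r1, r1, r5: r1=2|23=23
after ADD r0, r0, #4: r0=200+4=204
after ADD r4, r4, #3: r4=2+3=5
CMP r4, #14  (cmp 5,14)
BLT loop: taken
after ADD r1, r1, r5: r1=23+23=46
after LDR r5, [r0]: r5=M[204]=20
after OR r1, r1, r5: r1=46|20=62
after ADD r0, r0, #4: r0=204+4=208
after ADD r4, r4, #3: r4=5+3=8
CMP r4, #14  (cmp 8,14)
BLT loop: taken
after ADD r1, r1, r5: r1=62+20=82
after LDR r5, [r0]: r5=M[208]=21
after OR r1, r1, r5: r1=82|21=87
after ADD r0, r0, #4: r0=208+4=212
after ADD r4, r4, #3: r4=8+3=11
CMP r4, #14  (cmp 11,14)
BLT loop: taken
after ADD r1, r1, r5: r1=87+21=108
after LDR r5, [r0]: r5=M[212]=22
after OR r1, r1, r5: r1=108|22=126
after ADD r0, r0, #4: r0=212+4=216
after ADD r4, r4, #3: r4=11+3=14
CMP r4, #14  (cmp 14,14)
BLT loop: not taken
halt.
Total executed instructions: 33.

33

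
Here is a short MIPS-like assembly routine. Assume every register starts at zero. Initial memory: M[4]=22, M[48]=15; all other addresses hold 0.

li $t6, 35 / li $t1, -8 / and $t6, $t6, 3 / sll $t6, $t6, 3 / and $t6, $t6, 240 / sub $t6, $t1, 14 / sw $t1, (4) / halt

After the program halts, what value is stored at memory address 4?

-8

li $t6, 35 → $t6=35
li $t1, -8 → $t1=-8
and $t6, $t6, 3 → $t6=35&3=3
sll $t6, $t6, 3 → $t6=3<<3=24
and $t6, $t6, 240 → $t6=24&240=16
sub $t6, $t1, 14 → $t6=(-8)-14=-22
sw $t1, (4) → M[4]=-8
halt.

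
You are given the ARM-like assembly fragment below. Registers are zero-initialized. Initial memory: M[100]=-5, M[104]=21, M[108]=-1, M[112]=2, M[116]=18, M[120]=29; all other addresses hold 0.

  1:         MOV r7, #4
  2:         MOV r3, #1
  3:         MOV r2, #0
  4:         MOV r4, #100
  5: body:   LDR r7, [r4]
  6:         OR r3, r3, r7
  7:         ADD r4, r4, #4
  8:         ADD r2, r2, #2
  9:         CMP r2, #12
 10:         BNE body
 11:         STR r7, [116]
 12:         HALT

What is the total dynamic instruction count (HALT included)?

MOV r7, #4 → r7=4
MOV r3, #1 → r3=1
MOV r2, #0 → r2=0
MOV r4, #100 → r4=100
LDR r7, [r4] → r7=M[100]=-5
OR r3, r3, r7 → r3=1|(-5)=-5
ADD r4, r4, #4 → r4=100+4=104
ADD r2, r2, #2 → r2=0+2=2
CMP r2, #12  (cmp 2,12)
BNE body: taken
LDR r7, [r4] → r7=M[104]=21
OR r3, r3, r7 → r3=(-5)|21=-1
ADD r4, r4, #4 → r4=104+4=108
ADD r2, r2, #2 → r2=2+2=4
CMP r2, #12  (cmp 4,12)
BNE body: taken
LDR r7, [r4] → r7=M[108]=-1
OR r3, r3, r7 → r3=(-1)|(-1)=-1
ADD r4, r4, #4 → r4=108+4=112
ADD r2, r2, #2 → r2=4+2=6
CMP r2, #12  (cmp 6,12)
BNE body: taken
LDR r7, [r4] → r7=M[112]=2
OR r3, r3, r7 → r3=(-1)|2=-1
ADD r4, r4, #4 → r4=112+4=116
ADD r2, r2, #2 → r2=6+2=8
CMP r2, #12  (cmp 8,12)
BNE body: taken
LDR r7, [r4] → r7=M[116]=18
OR r3, r3, r7 → r3=(-1)|18=-1
ADD r4, r4, #4 → r4=116+4=120
ADD r2, r2, #2 → r2=8+2=10
CMP r2, #12  (cmp 10,12)
BNE body: taken
LDR r7, [r4] → r7=M[120]=29
OR r3, r3, r7 → r3=(-1)|29=-1
ADD r4, r4, #4 → r4=120+4=124
ADD r2, r2, #2 → r2=10+2=12
CMP r2, #12  (cmp 12,12)
BNE body: not taken
STR r7, [116] → M[116]=29
halt.
Total executed instructions: 42.

42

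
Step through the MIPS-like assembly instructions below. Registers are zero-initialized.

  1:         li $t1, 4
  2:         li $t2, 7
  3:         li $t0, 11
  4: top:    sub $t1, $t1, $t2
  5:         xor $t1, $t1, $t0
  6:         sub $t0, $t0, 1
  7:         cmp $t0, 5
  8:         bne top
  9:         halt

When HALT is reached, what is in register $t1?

li $t1, 4 → $t1=4
li $t2, 7 → $t2=7
li $t0, 11 → $t0=11
sub $t1, $t1, $t2 → $t1=4-7=-3
xor $t1, $t1, $t0 → $t1=(-3)^11=-10
sub $t0, $t0, 1 → $t0=11-1=10
cmp $t0, 5  (cmp 10,5)
bne top: taken
sub $t1, $t1, $t2 → $t1=(-10)-7=-17
xor $t1, $t1, $t0 → $t1=(-17)^10=-27
sub $t0, $t0, 1 → $t0=10-1=9
cmp $t0, 5  (cmp 9,5)
bne top: taken
sub $t1, $t1, $t2 → $t1=(-27)-7=-34
xor $t1, $t1, $t0 → $t1=(-34)^9=-41
sub $t0, $t0, 1 → $t0=9-1=8
cmp $t0, 5  (cmp 8,5)
bne top: taken
sub $t1, $t1, $t2 → $t1=(-41)-7=-48
xor $t1, $t1, $t0 → $t1=(-48)^8=-40
sub $t0, $t0, 1 → $t0=8-1=7
cmp $t0, 5  (cmp 7,5)
bne top: taken
sub $t1, $t1, $t2 → $t1=(-40)-7=-47
xor $t1, $t1, $t0 → $t1=(-47)^7=-42
sub $t0, $t0, 1 → $t0=7-1=6
cmp $t0, 5  (cmp 6,5)
bne top: taken
sub $t1, $t1, $t2 → $t1=(-42)-7=-49
xor $t1, $t1, $t0 → $t1=(-49)^6=-55
sub $t0, $t0, 1 → $t0=6-1=5
cmp $t0, 5  (cmp 5,5)
bne top: not taken
halt.

-55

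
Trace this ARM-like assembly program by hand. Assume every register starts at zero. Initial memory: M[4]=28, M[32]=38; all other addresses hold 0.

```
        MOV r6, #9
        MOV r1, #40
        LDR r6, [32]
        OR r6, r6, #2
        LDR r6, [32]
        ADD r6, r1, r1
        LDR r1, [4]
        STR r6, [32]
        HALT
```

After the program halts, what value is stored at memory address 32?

MOV r6, #9 → r6=9
MOV r1, #40 → r1=40
LDR r6, [32] → r6=M[32]=38
OR r6, r6, #2 → r6=38|2=38
LDR r6, [32] → r6=M[32]=38
ADD r6, r1, r1 → r6=40+40=80
LDR r1, [4] → r1=M[4]=28
STR r6, [32] → M[32]=80
halt.

80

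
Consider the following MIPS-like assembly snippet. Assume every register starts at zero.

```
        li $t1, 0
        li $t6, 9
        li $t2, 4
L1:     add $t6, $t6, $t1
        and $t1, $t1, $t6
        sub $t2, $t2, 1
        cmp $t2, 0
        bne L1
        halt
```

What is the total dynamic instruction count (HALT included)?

$t1=0
$t6=9
$t2=4
$t6=9+0=9
$t1=0&9=0
$t2=4-1=3
cmp $t2, 0  (cmp 3,0)
bne L1: taken
$t6=9+0=9
$t1=0&9=0
$t2=3-1=2
cmp $t2, 0  (cmp 2,0)
bne L1: taken
$t6=9+0=9
$t1=0&9=0
$t2=2-1=1
cmp $t2, 0  (cmp 1,0)
bne L1: taken
$t6=9+0=9
$t1=0&9=0
$t2=1-1=0
cmp $t2, 0  (cmp 0,0)
bne L1: not taken
halt.
Total executed instructions: 24.

24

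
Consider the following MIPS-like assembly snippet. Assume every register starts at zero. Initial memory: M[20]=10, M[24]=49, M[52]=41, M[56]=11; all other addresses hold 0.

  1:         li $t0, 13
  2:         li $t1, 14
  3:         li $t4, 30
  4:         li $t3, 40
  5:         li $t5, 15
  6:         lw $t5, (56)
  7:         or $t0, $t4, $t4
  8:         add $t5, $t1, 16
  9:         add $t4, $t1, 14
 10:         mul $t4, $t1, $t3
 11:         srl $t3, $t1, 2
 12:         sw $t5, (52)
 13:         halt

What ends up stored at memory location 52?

30

after li $t0, 13: $t0=13
after li $t1, 14: $t1=14
after li $t4, 30: $t4=30
after li $t3, 40: $t3=40
after li $t5, 15: $t5=15
after lw $t5, (56): $t5=M[56]=11
after or $t0, $t4, $t4: $t0=30|30=30
after add $t5, $t1, 16: $t5=14+16=30
after add $t4, $t1, 14: $t4=14+14=28
after mul $t4, $t1, $t3: $t4=14*40=560
after srl $t3, $t1, 2: $t3=14>>2=3
sw $t5, (52) → M[52]=30
halt.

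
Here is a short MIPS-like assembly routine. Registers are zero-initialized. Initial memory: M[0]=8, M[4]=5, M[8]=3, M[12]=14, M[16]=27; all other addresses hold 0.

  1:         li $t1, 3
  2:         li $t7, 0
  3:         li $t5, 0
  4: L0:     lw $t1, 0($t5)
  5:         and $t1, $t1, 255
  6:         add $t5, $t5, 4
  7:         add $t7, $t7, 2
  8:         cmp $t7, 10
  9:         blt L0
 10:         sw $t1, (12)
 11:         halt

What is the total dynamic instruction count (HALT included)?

35

after li $t1, 3: $t1=3
after li $t7, 0: $t7=0
after li $t5, 0: $t5=0
after lw $t1, 0($t5): $t1=M[0]=8
after and $t1, $t1, 255: $t1=8&255=8
after add $t5, $t5, 4: $t5=0+4=4
after add $t7, $t7, 2: $t7=0+2=2
cmp $t7, 10  (cmp 2,10)
blt L0: taken
after lw $t1, 0($t5): $t1=M[4]=5
after and $t1, $t1, 255: $t1=5&255=5
after add $t5, $t5, 4: $t5=4+4=8
after add $t7, $t7, 2: $t7=2+2=4
cmp $t7, 10  (cmp 4,10)
blt L0: taken
after lw $t1, 0($t5): $t1=M[8]=3
after and $t1, $t1, 255: $t1=3&255=3
after add $t5, $t5, 4: $t5=8+4=12
after add $t7, $t7, 2: $t7=4+2=6
cmp $t7, 10  (cmp 6,10)
blt L0: taken
after lw $t1, 0($t5): $t1=M[12]=14
after and $t1, $t1, 255: $t1=14&255=14
after add $t5, $t5, 4: $t5=12+4=16
after add $t7, $t7, 2: $t7=6+2=8
cmp $t7, 10  (cmp 8,10)
blt L0: taken
after lw $t1, 0($t5): $t1=M[16]=27
after and $t1, $t1, 255: $t1=27&255=27
after add $t5, $t5, 4: $t5=16+4=20
after add $t7, $t7, 2: $t7=8+2=10
cmp $t7, 10  (cmp 10,10)
blt L0: not taken
sw $t1, (12) → M[12]=27
halt.
Total executed instructions: 35.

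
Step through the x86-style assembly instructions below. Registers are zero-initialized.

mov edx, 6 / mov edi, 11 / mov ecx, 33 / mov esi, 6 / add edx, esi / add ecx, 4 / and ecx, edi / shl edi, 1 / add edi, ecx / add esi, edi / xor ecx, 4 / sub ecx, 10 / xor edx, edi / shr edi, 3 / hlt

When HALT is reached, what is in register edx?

27

edx=6
edi=11
ecx=33
esi=6
edx=6+6=12
ecx=33+4=37
ecx=37&11=1
edi=11<<1=22
edi=22+1=23
esi=6+23=29
ecx=1^4=5
ecx=5-10=-5
edx=12^23=27
edi=23>>3=2
halt.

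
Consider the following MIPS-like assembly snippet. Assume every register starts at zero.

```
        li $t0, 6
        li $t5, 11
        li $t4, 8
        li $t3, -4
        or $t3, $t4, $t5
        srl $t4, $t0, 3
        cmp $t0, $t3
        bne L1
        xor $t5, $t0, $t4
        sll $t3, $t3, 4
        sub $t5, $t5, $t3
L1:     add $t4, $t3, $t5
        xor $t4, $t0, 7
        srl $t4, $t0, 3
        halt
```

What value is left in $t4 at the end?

0

after li $t0, 6: $t0=6
after li $t5, 11: $t5=11
after li $t4, 8: $t4=8
after li $t3, -4: $t3=-4
after or $t3, $t4, $t5: $t3=8|11=11
after srl $t4, $t0, 3: $t4=6>>3=0
cmp $t0, $t3  (cmp 6,11)
bne L1: taken
after add $t4, $t3, $t5: $t4=11+11=22
after xor $t4, $t0, 7: $t4=6^7=1
after srl $t4, $t0, 3: $t4=6>>3=0
halt.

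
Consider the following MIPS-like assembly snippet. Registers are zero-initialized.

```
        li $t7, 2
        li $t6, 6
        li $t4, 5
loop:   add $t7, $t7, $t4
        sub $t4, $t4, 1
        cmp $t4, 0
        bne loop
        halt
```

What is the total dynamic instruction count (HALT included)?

24

li $t7, 2 → $t7=2
li $t6, 6 → $t6=6
li $t4, 5 → $t4=5
add $t7, $t7, $t4 → $t7=2+5=7
sub $t4, $t4, 1 → $t4=5-1=4
cmp $t4, 0  (cmp 4,0)
bne loop: taken
add $t7, $t7, $t4 → $t7=7+4=11
sub $t4, $t4, 1 → $t4=4-1=3
cmp $t4, 0  (cmp 3,0)
bne loop: taken
add $t7, $t7, $t4 → $t7=11+3=14
sub $t4, $t4, 1 → $t4=3-1=2
cmp $t4, 0  (cmp 2,0)
bne loop: taken
add $t7, $t7, $t4 → $t7=14+2=16
sub $t4, $t4, 1 → $t4=2-1=1
cmp $t4, 0  (cmp 1,0)
bne loop: taken
add $t7, $t7, $t4 → $t7=16+1=17
sub $t4, $t4, 1 → $t4=1-1=0
cmp $t4, 0  (cmp 0,0)
bne loop: not taken
halt.
Total executed instructions: 24.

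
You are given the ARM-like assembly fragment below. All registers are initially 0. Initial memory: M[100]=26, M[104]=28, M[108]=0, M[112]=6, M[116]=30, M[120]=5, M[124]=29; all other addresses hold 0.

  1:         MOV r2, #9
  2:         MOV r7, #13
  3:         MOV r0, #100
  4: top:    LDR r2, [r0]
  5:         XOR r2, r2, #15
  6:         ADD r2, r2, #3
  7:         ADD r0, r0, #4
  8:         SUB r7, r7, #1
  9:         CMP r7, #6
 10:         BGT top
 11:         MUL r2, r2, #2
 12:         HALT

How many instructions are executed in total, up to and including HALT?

54

MOV r2, #9 → r2=9
MOV r7, #13 → r7=13
MOV r0, #100 → r0=100
LDR r2, [r0] → r2=M[100]=26
XOR r2, r2, #15 → r2=26^15=21
ADD r2, r2, #3 → r2=21+3=24
ADD r0, r0, #4 → r0=100+4=104
SUB r7, r7, #1 → r7=13-1=12
CMP r7, #6  (cmp 12,6)
BGT top: taken
LDR r2, [r0] → r2=M[104]=28
XOR r2, r2, #15 → r2=28^15=19
ADD r2, r2, #3 → r2=19+3=22
ADD r0, r0, #4 → r0=104+4=108
SUB r7, r7, #1 → r7=12-1=11
CMP r7, #6  (cmp 11,6)
BGT top: taken
LDR r2, [r0] → r2=M[108]=0
XOR r2, r2, #15 → r2=0^15=15
ADD r2, r2, #3 → r2=15+3=18
ADD r0, r0, #4 → r0=108+4=112
SUB r7, r7, #1 → r7=11-1=10
CMP r7, #6  (cmp 10,6)
BGT top: taken
LDR r2, [r0] → r2=M[112]=6
XOR r2, r2, #15 → r2=6^15=9
ADD r2, r2, #3 → r2=9+3=12
ADD r0, r0, #4 → r0=112+4=116
SUB r7, r7, #1 → r7=10-1=9
CMP r7, #6  (cmp 9,6)
BGT top: taken
LDR r2, [r0] → r2=M[116]=30
XOR r2, r2, #15 → r2=30^15=17
ADD r2, r2, #3 → r2=17+3=20
ADD r0, r0, #4 → r0=116+4=120
SUB r7, r7, #1 → r7=9-1=8
CMP r7, #6  (cmp 8,6)
BGT top: taken
LDR r2, [r0] → r2=M[120]=5
XOR r2, r2, #15 → r2=5^15=10
ADD r2, r2, #3 → r2=10+3=13
ADD r0, r0, #4 → r0=120+4=124
SUB r7, r7, #1 → r7=8-1=7
CMP r7, #6  (cmp 7,6)
BGT top: taken
LDR r2, [r0] → r2=M[124]=29
XOR r2, r2, #15 → r2=29^15=18
ADD r2, r2, #3 → r2=18+3=21
ADD r0, r0, #4 → r0=124+4=128
SUB r7, r7, #1 → r7=7-1=6
CMP r7, #6  (cmp 6,6)
BGT top: not taken
MUL r2, r2, #2 → r2=21*2=42
halt.
Total executed instructions: 54.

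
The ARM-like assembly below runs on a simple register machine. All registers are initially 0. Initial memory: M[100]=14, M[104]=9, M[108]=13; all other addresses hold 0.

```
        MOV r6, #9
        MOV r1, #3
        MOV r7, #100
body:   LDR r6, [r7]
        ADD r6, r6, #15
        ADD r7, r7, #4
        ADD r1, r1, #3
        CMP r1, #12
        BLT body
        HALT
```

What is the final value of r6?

28

after MOV r6, #9: r6=9
after MOV r1, #3: r1=3
after MOV r7, #100: r7=100
after LDR r6, [r7]: r6=M[100]=14
after ADD r6, r6, #15: r6=14+15=29
after ADD r7, r7, #4: r7=100+4=104
after ADD r1, r1, #3: r1=3+3=6
CMP r1, #12  (cmp 6,12)
BLT body: taken
after LDR r6, [r7]: r6=M[104]=9
after ADD r6, r6, #15: r6=9+15=24
after ADD r7, r7, #4: r7=104+4=108
after ADD r1, r1, #3: r1=6+3=9
CMP r1, #12  (cmp 9,12)
BLT body: taken
after LDR r6, [r7]: r6=M[108]=13
after ADD r6, r6, #15: r6=13+15=28
after ADD r7, r7, #4: r7=108+4=112
after ADD r1, r1, #3: r1=9+3=12
CMP r1, #12  (cmp 12,12)
BLT body: not taken
halt.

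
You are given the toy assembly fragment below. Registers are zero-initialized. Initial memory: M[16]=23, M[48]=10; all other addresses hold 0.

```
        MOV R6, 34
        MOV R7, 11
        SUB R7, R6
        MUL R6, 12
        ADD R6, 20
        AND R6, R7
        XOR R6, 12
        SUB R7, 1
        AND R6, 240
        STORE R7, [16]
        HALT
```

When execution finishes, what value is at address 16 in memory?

after MOV R6, 34: R6=34
after MOV R7, 11: R7=11
after SUB R7, R6: R7=11-34=-23
after MUL R6, 12: R6=34*12=408
after ADD R6, 20: R6=408+20=428
after AND R6, R7: R6=428&(-23)=424
after XOR R6, 12: R6=424^12=420
after SUB R7, 1: R7=(-23)-1=-24
after AND R6, 240: R6=420&240=160
STORE R7, [16] → M[16]=-24
halt.

-24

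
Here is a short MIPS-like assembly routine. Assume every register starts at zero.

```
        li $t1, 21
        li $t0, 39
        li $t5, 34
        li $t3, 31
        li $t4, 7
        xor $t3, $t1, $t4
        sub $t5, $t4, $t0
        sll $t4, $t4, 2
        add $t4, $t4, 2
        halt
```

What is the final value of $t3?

18

after li $t1, 21: $t1=21
after li $t0, 39: $t0=39
after li $t5, 34: $t5=34
after li $t3, 31: $t3=31
after li $t4, 7: $t4=7
after xor $t3, $t1, $t4: $t3=21^7=18
after sub $t5, $t4, $t0: $t5=7-39=-32
after sll $t4, $t4, 2: $t4=7<<2=28
after add $t4, $t4, 2: $t4=28+2=30
halt.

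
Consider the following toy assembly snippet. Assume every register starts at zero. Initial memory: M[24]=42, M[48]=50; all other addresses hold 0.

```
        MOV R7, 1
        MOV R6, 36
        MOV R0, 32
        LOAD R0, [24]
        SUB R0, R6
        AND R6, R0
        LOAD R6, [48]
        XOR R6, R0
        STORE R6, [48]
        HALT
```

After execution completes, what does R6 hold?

MOV R7, 1 → R7=1
MOV R6, 36 → R6=36
MOV R0, 32 → R0=32
LOAD R0, [24] → R0=M[24]=42
SUB R0, R6 → R0=42-36=6
AND R6, R0 → R6=36&6=4
LOAD R6, [48] → R6=M[48]=50
XOR R6, R0 → R6=50^6=52
STORE R6, [48] → M[48]=52
halt.

52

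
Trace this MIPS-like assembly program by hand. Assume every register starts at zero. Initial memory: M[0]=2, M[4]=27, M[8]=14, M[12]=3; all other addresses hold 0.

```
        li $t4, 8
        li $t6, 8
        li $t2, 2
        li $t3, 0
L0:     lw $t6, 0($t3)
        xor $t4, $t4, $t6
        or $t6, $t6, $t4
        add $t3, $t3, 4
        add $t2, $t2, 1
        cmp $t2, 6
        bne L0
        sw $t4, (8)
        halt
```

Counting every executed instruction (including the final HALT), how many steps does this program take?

after li $t4, 8: $t4=8
after li $t6, 8: $t6=8
after li $t2, 2: $t2=2
after li $t3, 0: $t3=0
after lw $t6, 0($t3): $t6=M[0]=2
after xor $t4, $t4, $t6: $t4=8^2=10
after or $t6, $t6, $t4: $t6=2|10=10
after add $t3, $t3, 4: $t3=0+4=4
after add $t2, $t2, 1: $t2=2+1=3
cmp $t2, 6  (cmp 3,6)
bne L0: taken
after lw $t6, 0($t3): $t6=M[4]=27
after xor $t4, $t4, $t6: $t4=10^27=17
after or $t6, $t6, $t4: $t6=27|17=27
after add $t3, $t3, 4: $t3=4+4=8
after add $t2, $t2, 1: $t2=3+1=4
cmp $t2, 6  (cmp 4,6)
bne L0: taken
after lw $t6, 0($t3): $t6=M[8]=14
after xor $t4, $t4, $t6: $t4=17^14=31
after or $t6, $t6, $t4: $t6=14|31=31
after add $t3, $t3, 4: $t3=8+4=12
after add $t2, $t2, 1: $t2=4+1=5
cmp $t2, 6  (cmp 5,6)
bne L0: taken
after lw $t6, 0($t3): $t6=M[12]=3
after xor $t4, $t4, $t6: $t4=31^3=28
after or $t6, $t6, $t4: $t6=3|28=31
after add $t3, $t3, 4: $t3=12+4=16
after add $t2, $t2, 1: $t2=5+1=6
cmp $t2, 6  (cmp 6,6)
bne L0: not taken
sw $t4, (8) → M[8]=28
halt.
Total executed instructions: 34.

34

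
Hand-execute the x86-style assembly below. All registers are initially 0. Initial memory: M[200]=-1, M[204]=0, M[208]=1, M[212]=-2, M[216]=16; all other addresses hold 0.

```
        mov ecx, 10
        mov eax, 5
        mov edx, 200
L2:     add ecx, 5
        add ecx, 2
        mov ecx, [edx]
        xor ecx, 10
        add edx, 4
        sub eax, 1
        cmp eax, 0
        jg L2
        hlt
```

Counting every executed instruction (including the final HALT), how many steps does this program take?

after mov ecx, 10: ecx=10
after mov eax, 5: eax=5
after mov edx, 200: edx=200
after add ecx, 5: ecx=10+5=15
after add ecx, 2: ecx=15+2=17
after mov ecx, [edx]: ecx=M[200]=-1
after xor ecx, 10: ecx=(-1)^10=-11
after add edx, 4: edx=200+4=204
after sub eax, 1: eax=5-1=4
cmp eax, 0  (cmp 4,0)
jg L2: taken
after add ecx, 5: ecx=(-11)+5=-6
after add ecx, 2: ecx=(-6)+2=-4
after mov ecx, [edx]: ecx=M[204]=0
after xor ecx, 10: ecx=0^10=10
after add edx, 4: edx=204+4=208
after sub eax, 1: eax=4-1=3
cmp eax, 0  (cmp 3,0)
jg L2: taken
after add ecx, 5: ecx=10+5=15
after add ecx, 2: ecx=15+2=17
after mov ecx, [edx]: ecx=M[208]=1
after xor ecx, 10: ecx=1^10=11
after add edx, 4: edx=208+4=212
after sub eax, 1: eax=3-1=2
cmp eax, 0  (cmp 2,0)
jg L2: taken
after add ecx, 5: ecx=11+5=16
after add ecx, 2: ecx=16+2=18
after mov ecx, [edx]: ecx=M[212]=-2
after xor ecx, 10: ecx=(-2)^10=-12
after add edx, 4: edx=212+4=216
after sub eax, 1: eax=2-1=1
cmp eax, 0  (cmp 1,0)
jg L2: taken
after add ecx, 5: ecx=(-12)+5=-7
after add ecx, 2: ecx=(-7)+2=-5
after mov ecx, [edx]: ecx=M[216]=16
after xor ecx, 10: ecx=16^10=26
after add edx, 4: edx=216+4=220
after sub eax, 1: eax=1-1=0
cmp eax, 0  (cmp 0,0)
jg L2: not taken
halt.
Total executed instructions: 44.

44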